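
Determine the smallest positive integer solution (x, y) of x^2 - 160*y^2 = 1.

First expand sqrt(160) as a continued fraction. With x_i = (sqrt(160) + m_i)/d_i and (m_0, d_0) = (0, 1): a_0 = floor(sqrt(160)) = 12, since 12^2 = 144 <= 160 < 169 = 13^2.
Iterate m_{i+1} = d_i*a_i - m_i, d_{i+1} = (160 - m_{i+1}^2)/d_i, a_{i+1} = floor((a_0 + m_{i+1})/d_{i+1}):
  m_1 = 1*12 - 0 = 12, d_1 = (160 - 12^2)/1 = 16/1 = 16, a_1 = floor((12 + 12)/16) = 1.
  m_2 = 16*1 - 12 = 4, d_2 = (160 - 4^2)/16 = 144/16 = 9, a_2 = floor((12 + 4)/9) = 1.
  m_3 = 9*1 - 4 = 5, d_3 = (160 - 5^2)/9 = 135/9 = 15, a_3 = floor((12 + 5)/15) = 1.
  m_4 = 15*1 - 5 = 10, d_4 = (160 - 10^2)/15 = 60/15 = 4, a_4 = floor((12 + 10)/4) = 5.
  m_5 = 4*5 - 10 = 10, d_5 = (160 - 10^2)/4 = 60/4 = 15, a_5 = floor((12 + 10)/15) = 1.
  m_6 = 15*1 - 10 = 5, d_6 = (160 - 5^2)/15 = 135/15 = 9, a_6 = floor((12 + 5)/9) = 1.
  m_7 = 9*1 - 5 = 4, d_7 = (160 - 4^2)/9 = 144/9 = 16, a_7 = floor((12 + 4)/16) = 1.
  m_8 = 16*1 - 4 = 12, d_8 = (160 - 12^2)/16 = 16/16 = 1, a_8 = floor((12 + 12)/1) = 24.
  m_9 = 1*24 - 12 = 12, d_9 = (160 - 12^2)/1 = 16/1 = 16: (m_9, d_9) = (m_1, d_1) = (12, 16), so from here the quotients repeat a_1, ..., a_8; the period length is 8.
So sqrt(160) = [12; (1, 1, 1, 5, 1, 1, 1, 24)] with period length k = 8.
k is even, so the fundamental solution of x^2 - 160y^2 = 1 is (p_{k-1}, q_{k-1}) = (p_7, q_7); compute convergents through index 7.
Convergents (p_i = a_i*p_{i-1} + p_{i-2}, q_i = a_i*q_{i-1} + q_{i-2} with p_{-2}=0, p_{-1}=1, q_{-2}=1, q_{-1}=0):
  i=0: a_0=12, p_0 = 12*1 + 0 = 12, q_0 = 12*0 + 1 = 1.
  i=1: a_1=1, p_1 = 1*12 + 1 = 13, q_1 = 1*1 + 0 = 1.
  i=2: a_2=1, p_2 = 1*13 + 12 = 25, q_2 = 1*1 + 1 = 2.
  i=3: a_3=1, p_3 = 1*25 + 13 = 38, q_3 = 1*2 + 1 = 3.
  i=4: a_4=5, p_4 = 5*38 + 25 = 215, q_4 = 5*3 + 2 = 17.
  i=5: a_5=1, p_5 = 1*215 + 38 = 253, q_5 = 1*17 + 3 = 20.
  i=6: a_6=1, p_6 = 1*253 + 215 = 468, q_6 = 1*20 + 17 = 37.
  i=7: a_7=1, p_7 = 1*468 + 253 = 721, q_7 = 1*37 + 20 = 57.
Check: 721^2 - 160*57^2 = 519841 - 519840 = 1, so (x, y) = (721, 57) solves the equation, and by the theorem it is the least positive solution.

(x, y) = (721, 57)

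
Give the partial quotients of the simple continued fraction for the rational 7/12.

[0; 1, 1, 2, 2]

Run the Euclidean algorithm on 7 and 12; the successive quotients are the partial quotients a_0, a_1, ... (each step inverts the fractional part left over by the previous one):
  7 = 0*12 + 7, so a_0 = 0.
  12 = 1*7 + 5, so a_1 = 1.
  7 = 1*5 + 2, so a_2 = 1.
  5 = 2*2 + 1, so a_3 = 2.
  2 = 2*1 + 0, so a_4 = 2.
The remainder reaches 0 after 5 divisions, so the expansion has 5 partial quotients, read off in order.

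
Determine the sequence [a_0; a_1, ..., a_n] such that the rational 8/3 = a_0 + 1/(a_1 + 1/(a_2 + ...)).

Run the Euclidean algorithm on 8 and 3; the successive quotients are the partial quotients a_0, a_1, ... (each step inverts the fractional part left over by the previous one):
  8 = 2*3 + 2, so a_0 = 2.
  3 = 1*2 + 1, so a_1 = 1.
  2 = 2*1 + 0, so a_2 = 2.
The remainder reaches 0 after 3 divisions, so the expansion has 3 partial quotients, read off in order.

[2; 1, 2]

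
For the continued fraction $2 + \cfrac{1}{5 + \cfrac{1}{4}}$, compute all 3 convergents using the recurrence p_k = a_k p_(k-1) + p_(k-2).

2/1, 11/5, 46/21

Using the convergent recurrence p_i = a_i*p_{i-1} + p_{i-2}, q_i = a_i*q_{i-1} + q_{i-2} with p_{-2}=0, p_{-1}=1, q_{-2}=1, q_{-1}=0:
  i=0: a_0=2, p_0 = 2*1 + 0 = 2, q_0 = 2*0 + 1 = 1.
  i=1: a_1=5, p_1 = 5*2 + 1 = 11, q_1 = 5*1 + 0 = 5.
  i=2: a_2=4, p_2 = 4*11 + 2 = 46, q_2 = 4*5 + 1 = 21.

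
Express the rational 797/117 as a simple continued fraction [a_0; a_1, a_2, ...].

Run the Euclidean algorithm on 797 and 117; the successive quotients are the partial quotients a_0, a_1, ... (each step inverts the fractional part left over by the previous one):
  797 = 6*117 + 95, so a_0 = 6.
  117 = 1*95 + 22, so a_1 = 1.
  95 = 4*22 + 7, so a_2 = 4.
  22 = 3*7 + 1, so a_3 = 3.
  7 = 7*1 + 0, so a_4 = 7.
The remainder reaches 0 after 5 divisions, so the expansion has 5 partial quotients, read off in order.

[6; 1, 4, 3, 7]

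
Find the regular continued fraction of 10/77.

Run the Euclidean algorithm on 10 and 77; the successive quotients are the partial quotients a_0, a_1, ... (each step inverts the fractional part left over by the previous one):
  10 = 0*77 + 10, so a_0 = 0.
  77 = 7*10 + 7, so a_1 = 7.
  10 = 1*7 + 3, so a_2 = 1.
  7 = 2*3 + 1, so a_3 = 2.
  3 = 3*1 + 0, so a_4 = 3.
The remainder reaches 0 after 5 divisions, so the expansion has 5 partial quotients, read off in order.

[0; 7, 1, 2, 3]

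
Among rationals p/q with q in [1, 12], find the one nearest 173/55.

Expand x = 173/55 as a continued fraction with the Euclidean algorithm:
  173 = 3*55 + 8, so a_0 = 3.
  55 = 6*8 + 7, so a_1 = 6.
  8 = 1*7 + 1, so a_2 = 1.
  7 = 7*1 + 0, so a_3 = 7.
so x = [3; 6, 1, 7].
Convergents (p_i = a_i*p_{i-1} + p_{i-2}, q_i = a_i*q_{i-1} + q_{i-2} with p_{-2}=0, p_{-1}=1, q_{-2}=1, q_{-1}=0), until the denominator exceeds 12:
  i=0: a_0=3, p_0 = 3*1 + 0 = 3, q_0 = 3*0 + 1 = 1.
  i=1: a_1=6, p_1 = 6*3 + 1 = 19, q_1 = 6*1 + 0 = 6.
  i=2: a_2=1, p_2 = 1*19 + 3 = 22, q_2 = 1*6 + 1 = 7.
  i=3: a_3=7, p_3 = 7*22 + 19 = 173, q_3 = 7*7 + 6 = 55.
q_3 = 55 > 12, so the last convergent with denominator <= 12 is p_2/q_2 = 22/7.
The closest fraction with denominator <= 12 is either p_2/q_2 or the intermediate fraction (k*p_2 + p_1)/(k*q_2 + q_1) with the largest k >= 1 whose denominator stays <= 12; these approach x as k grows, and every other convergent or intermediate fraction in range is farther away.
Largest k: floor((12 - q_1)/q_2) = floor((12 - 6)/7) = 0.
Since k = 0, no intermediate fraction beyond p_2/q_2 has denominator <= 12, so the convergent 22/7 is the closest (its error is |173*7 - 22*55|/(55*7) = 1/385).

22/7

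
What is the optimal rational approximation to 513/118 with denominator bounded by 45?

Expand x = 513/118 as a continued fraction with the Euclidean algorithm:
  513 = 4*118 + 41, so a_0 = 4.
  118 = 2*41 + 36, so a_1 = 2.
  41 = 1*36 + 5, so a_2 = 1.
  36 = 7*5 + 1, so a_3 = 7.
  5 = 5*1 + 0, so a_4 = 5.
so x = [4; 2, 1, 7, 5].
Convergents (p_i = a_i*p_{i-1} + p_{i-2}, q_i = a_i*q_{i-1} + q_{i-2} with p_{-2}=0, p_{-1}=1, q_{-2}=1, q_{-1}=0), until the denominator exceeds 45:
  i=0: a_0=4, p_0 = 4*1 + 0 = 4, q_0 = 4*0 + 1 = 1.
  i=1: a_1=2, p_1 = 2*4 + 1 = 9, q_1 = 2*1 + 0 = 2.
  i=2: a_2=1, p_2 = 1*9 + 4 = 13, q_2 = 1*2 + 1 = 3.
  i=3: a_3=7, p_3 = 7*13 + 9 = 100, q_3 = 7*3 + 2 = 23.
  i=4: a_4=5, p_4 = 5*100 + 13 = 513, q_4 = 5*23 + 3 = 118.
q_4 = 118 > 45, so the last convergent with denominator <= 45 is p_3/q_3 = 100/23.
The closest fraction with denominator <= 45 is either p_3/q_3 or the intermediate fraction (k*p_3 + p_2)/(k*q_3 + q_2) with the largest k >= 1 whose denominator stays <= 45; these approach x as k grows, and every other convergent or intermediate fraction in range is farther away.
Largest k: floor((45 - q_2)/q_3) = floor((45 - 3)/23) = 1.
That gives (1*100 + 13)/(1*23 + 3) = 113/26.
Compare the errors: |x - 100/23| = |513*23 - 100*118|/(118*23) = 1/2714, and |x - 113/26| = |513*26 - 113*118|/(118*26) = 4/3068.
Cross-multiplying, 1*3068 = 3068 < 10856 = 4*2714, so 1/2714 is smaller: the convergent 100/23 is closer to x than 113/26.

100/23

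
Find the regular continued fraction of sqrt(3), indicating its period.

[1; (1, 2)]

Write x_i = (sqrt(3) + m_i)/d_i with (m_0, d_0) = (0, 1). a_0 = floor(sqrt(3)) = 1, since 1^2 = 1 <= 3 < 4 = 2^2.
Iterate m_{i+1} = d_i*a_i - m_i, d_{i+1} = (3 - m_{i+1}^2)/d_i, a_{i+1} = floor((a_0 + m_{i+1})/d_{i+1}):
  m_1 = 1*1 - 0 = 1, d_1 = (3 - 1^2)/1 = 2/1 = 2, a_1 = floor((1 + 1)/2) = 1.
  m_2 = 2*1 - 1 = 1, d_2 = (3 - 1^2)/2 = 2/2 = 1, a_2 = floor((1 + 1)/1) = 2.
  m_3 = 1*2 - 1 = 1, d_3 = (3 - 1^2)/1 = 2/1 = 2: (m_3, d_3) = (m_1, d_1) = (1, 2), so from here the quotients repeat a_1, a_2; the period length is 2.
Hence the expansion of sqrt(3) is a_0 = 1 followed by the repeating block 1, 2 (period 2).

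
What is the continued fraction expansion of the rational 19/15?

[1; 3, 1, 3]

Run the Euclidean algorithm on 19 and 15; the successive quotients are the partial quotients a_0, a_1, ... (each step inverts the fractional part left over by the previous one):
  19 = 1*15 + 4, so a_0 = 1.
  15 = 3*4 + 3, so a_1 = 3.
  4 = 1*3 + 1, so a_2 = 1.
  3 = 3*1 + 0, so a_3 = 3.
The remainder reaches 0 after 4 divisions, so the expansion has 4 partial quotients, read off in order.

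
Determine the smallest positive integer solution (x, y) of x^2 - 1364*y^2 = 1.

First expand sqrt(1364) as a continued fraction. With x_i = (sqrt(1364) + m_i)/d_i and (m_0, d_0) = (0, 1): a_0 = floor(sqrt(1364)) = 36, since 36^2 = 1296 <= 1364 < 1369 = 37^2.
Iterate m_{i+1} = d_i*a_i - m_i, d_{i+1} = (1364 - m_{i+1}^2)/d_i, a_{i+1} = floor((a_0 + m_{i+1})/d_{i+1}):
  m_1 = 1*36 - 0 = 36, d_1 = (1364 - 36^2)/1 = 68/1 = 68, a_1 = floor((36 + 36)/68) = 1.
  m_2 = 68*1 - 36 = 32, d_2 = (1364 - 32^2)/68 = 340/68 = 5, a_2 = floor((36 + 32)/5) = 13.
  m_3 = 5*13 - 32 = 33, d_3 = (1364 - 33^2)/5 = 275/5 = 55, a_3 = floor((36 + 33)/55) = 1.
  m_4 = 55*1 - 33 = 22, d_4 = (1364 - 22^2)/55 = 880/55 = 16, a_4 = floor((36 + 22)/16) = 3.
  m_5 = 16*3 - 22 = 26, d_5 = (1364 - 26^2)/16 = 688/16 = 43, a_5 = floor((36 + 26)/43) = 1.
  m_6 = 43*1 - 26 = 17, d_6 = (1364 - 17^2)/43 = 1075/43 = 25, a_6 = floor((36 + 17)/25) = 2.
  m_7 = 25*2 - 17 = 33, d_7 = (1364 - 33^2)/25 = 275/25 = 11, a_7 = floor((36 + 33)/11) = 6.
  m_8 = 11*6 - 33 = 33, d_8 = (1364 - 33^2)/11 = 275/11 = 25, a_8 = floor((36 + 33)/25) = 2.
  m_9 = 25*2 - 33 = 17, d_9 = (1364 - 17^2)/25 = 1075/25 = 43, a_9 = floor((36 + 17)/43) = 1.
  m_10 = 43*1 - 17 = 26, d_10 = (1364 - 26^2)/43 = 688/43 = 16, a_10 = floor((36 + 26)/16) = 3.
  m_11 = 16*3 - 26 = 22, d_11 = (1364 - 22^2)/16 = 880/16 = 55, a_11 = floor((36 + 22)/55) = 1.
  m_12 = 55*1 - 22 = 33, d_12 = (1364 - 33^2)/55 = 275/55 = 5, a_12 = floor((36 + 33)/5) = 13.
  m_13 = 5*13 - 33 = 32, d_13 = (1364 - 32^2)/5 = 340/5 = 68, a_13 = floor((36 + 32)/68) = 1.
  m_14 = 68*1 - 32 = 36, d_14 = (1364 - 36^2)/68 = 68/68 = 1, a_14 = floor((36 + 36)/1) = 72.
  m_15 = 1*72 - 36 = 36, d_15 = (1364 - 36^2)/1 = 68/1 = 68: (m_15, d_15) = (m_1, d_1) = (36, 68), so from here the quotients repeat a_1, ..., a_14; the period length is 14.
So sqrt(1364) = [36; (1, 13, 1, 3, 1, 2, 6, 2, 1, 3, 1, 13, 1, 72)] with period length k = 14.
k is even, so the fundamental solution of x^2 - 1364y^2 = 1 is (p_{k-1}, q_{k-1}) = (p_13, q_13); compute convergents through index 13.
Convergents (p_i = a_i*p_{i-1} + p_{i-2}, q_i = a_i*q_{i-1} + q_{i-2} with p_{-2}=0, p_{-1}=1, q_{-2}=1, q_{-1}=0):
  i=0: a_0=36, p_0 = 36*1 + 0 = 36, q_0 = 36*0 + 1 = 1.
  i=1: a_1=1, p_1 = 1*36 + 1 = 37, q_1 = 1*1 + 0 = 1.
  i=2: a_2=13, p_2 = 13*37 + 36 = 517, q_2 = 13*1 + 1 = 14.
  i=3: a_3=1, p_3 = 1*517 + 37 = 554, q_3 = 1*14 + 1 = 15.
  i=4: a_4=3, p_4 = 3*554 + 517 = 2179, q_4 = 3*15 + 14 = 59.
  i=5: a_5=1, p_5 = 1*2179 + 554 = 2733, q_5 = 1*59 + 15 = 74.
  i=6: a_6=2, p_6 = 2*2733 + 2179 = 7645, q_6 = 2*74 + 59 = 207.
  i=7: a_7=6, p_7 = 6*7645 + 2733 = 48603, q_7 = 6*207 + 74 = 1316.
  i=8: a_8=2, p_8 = 2*48603 + 7645 = 104851, q_8 = 2*1316 + 207 = 2839.
  i=9: a_9=1, p_9 = 1*104851 + 48603 = 153454, q_9 = 1*2839 + 1316 = 4155.
  i=10: a_10=3, p_10 = 3*153454 + 104851 = 565213, q_10 = 3*4155 + 2839 = 15304.
  i=11: a_11=1, p_11 = 1*565213 + 153454 = 718667, q_11 = 1*15304 + 4155 = 19459.
  i=12: a_12=13, p_12 = 13*718667 + 565213 = 9907884, q_12 = 13*19459 + 15304 = 268271.
  i=13: a_13=1, p_13 = 1*9907884 + 718667 = 10626551, q_13 = 1*268271 + 19459 = 287730.
Check: 10626551^2 - 1364*287730^2 = 112923586155601 - 112923586155600 = 1, so (x, y) = (10626551, 287730) solves the equation, and by the theorem it is the least positive solution.

(x, y) = (10626551, 287730)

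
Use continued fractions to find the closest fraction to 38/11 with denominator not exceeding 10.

31/9

Expand x = 38/11 as a continued fraction with the Euclidean algorithm:
  38 = 3*11 + 5, so a_0 = 3.
  11 = 2*5 + 1, so a_1 = 2.
  5 = 5*1 + 0, so a_2 = 5.
so x = [3; 2, 5].
Convergents (p_i = a_i*p_{i-1} + p_{i-2}, q_i = a_i*q_{i-1} + q_{i-2} with p_{-2}=0, p_{-1}=1, q_{-2}=1, q_{-1}=0), until the denominator exceeds 10:
  i=0: a_0=3, p_0 = 3*1 + 0 = 3, q_0 = 3*0 + 1 = 1.
  i=1: a_1=2, p_1 = 2*3 + 1 = 7, q_1 = 2*1 + 0 = 2.
  i=2: a_2=5, p_2 = 5*7 + 3 = 38, q_2 = 5*2 + 1 = 11.
q_2 = 11 > 10, so the last convergent with denominator <= 10 is p_1/q_1 = 7/2.
The closest fraction with denominator <= 10 is either p_1/q_1 or the intermediate fraction (k*p_1 + p_0)/(k*q_1 + q_0) with the largest k >= 1 whose denominator stays <= 10; these approach x as k grows, and every other convergent or intermediate fraction in range is farther away.
Largest k: floor((10 - q_0)/q_1) = floor((10 - 1)/2) = 4.
That gives (4*7 + 3)/(4*2 + 1) = 31/9.
Compare the errors: |x - 7/2| = |38*2 - 7*11|/(11*2) = 1/22, and |x - 31/9| = |38*9 - 31*11|/(11*9) = 1/99.
Cross-multiplying, 1*22 = 22 < 99 = 1*99, so 1/99 is smaller: the intermediate fraction 31/9 is closer to x than 7/2.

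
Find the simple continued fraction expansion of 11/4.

Run the Euclidean algorithm on 11 and 4; the successive quotients are the partial quotients a_0, a_1, ... (each step inverts the fractional part left over by the previous one):
  11 = 2*4 + 3, so a_0 = 2.
  4 = 1*3 + 1, so a_1 = 1.
  3 = 3*1 + 0, so a_2 = 3.
The remainder reaches 0 after 3 divisions, so the expansion has 3 partial quotients, read off in order.

[2; 1, 3]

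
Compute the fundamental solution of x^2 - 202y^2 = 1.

(x, y) = (19731763, 1388322)

First expand sqrt(202) as a continued fraction. With x_i = (sqrt(202) + m_i)/d_i and (m_0, d_0) = (0, 1): a_0 = floor(sqrt(202)) = 14, since 14^2 = 196 <= 202 < 225 = 15^2.
Iterate m_{i+1} = d_i*a_i - m_i, d_{i+1} = (202 - m_{i+1}^2)/d_i, a_{i+1} = floor((a_0 + m_{i+1})/d_{i+1}):
  m_1 = 1*14 - 0 = 14, d_1 = (202 - 14^2)/1 = 6/1 = 6, a_1 = floor((14 + 14)/6) = 4.
  m_2 = 6*4 - 14 = 10, d_2 = (202 - 10^2)/6 = 102/6 = 17, a_2 = floor((14 + 10)/17) = 1.
  m_3 = 17*1 - 10 = 7, d_3 = (202 - 7^2)/17 = 153/17 = 9, a_3 = floor((14 + 7)/9) = 2.
  m_4 = 9*2 - 7 = 11, d_4 = (202 - 11^2)/9 = 81/9 = 9, a_4 = floor((14 + 11)/9) = 2.
  m_5 = 9*2 - 11 = 7, d_5 = (202 - 7^2)/9 = 153/9 = 17, a_5 = floor((14 + 7)/17) = 1.
  m_6 = 17*1 - 7 = 10, d_6 = (202 - 10^2)/17 = 102/17 = 6, a_6 = floor((14 + 10)/6) = 4.
  m_7 = 6*4 - 10 = 14, d_7 = (202 - 14^2)/6 = 6/6 = 1, a_7 = floor((14 + 14)/1) = 28.
  m_8 = 1*28 - 14 = 14, d_8 = (202 - 14^2)/1 = 6/1 = 6: (m_8, d_8) = (m_1, d_1) = (14, 6), so from here the quotients repeat a_1, ..., a_7; the period length is 7.
So sqrt(202) = [14; (4, 1, 2, 2, 1, 4, 28)] with period length k = 7.
k is odd, so (p_{k-1}, q_{k-1}) only solves x^2 - 202y^2 = -1 and the fundamental solution of x^2 - 202y^2 = 1 is (p_{2k-1}, q_{2k-1}) = (p_13, q_13); compute convergents through index 13, running through the period twice.
Convergents (p_i = a_i*p_{i-1} + p_{i-2}, q_i = a_i*q_{i-1} + q_{i-2} with p_{-2}=0, p_{-1}=1, q_{-2}=1, q_{-1}=0):
  i=0: a_0=14, p_0 = 14*1 + 0 = 14, q_0 = 14*0 + 1 = 1.
  i=1: a_1=4, p_1 = 4*14 + 1 = 57, q_1 = 4*1 + 0 = 4.
  i=2: a_2=1, p_2 = 1*57 + 14 = 71, q_2 = 1*4 + 1 = 5.
  i=3: a_3=2, p_3 = 2*71 + 57 = 199, q_3 = 2*5 + 4 = 14.
  i=4: a_4=2, p_4 = 2*199 + 71 = 469, q_4 = 2*14 + 5 = 33.
  i=5: a_5=1, p_5 = 1*469 + 199 = 668, q_5 = 1*33 + 14 = 47.
  i=6: a_6=4, p_6 = 4*668 + 469 = 3141, q_6 = 4*47 + 33 = 221.
  i=7: a_7=28, p_7 = 28*3141 + 668 = 88616, q_7 = 28*221 + 47 = 6235.
  i=8: a_8=4, p_8 = 4*88616 + 3141 = 357605, q_8 = 4*6235 + 221 = 25161.
  i=9: a_9=1, p_9 = 1*357605 + 88616 = 446221, q_9 = 1*25161 + 6235 = 31396.
  i=10: a_10=2, p_10 = 2*446221 + 357605 = 1250047, q_10 = 2*31396 + 25161 = 87953.
  i=11: a_11=2, p_11 = 2*1250047 + 446221 = 2946315, q_11 = 2*87953 + 31396 = 207302.
  i=12: a_12=1, p_12 = 1*2946315 + 1250047 = 4196362, q_12 = 1*207302 + 87953 = 295255.
  i=13: a_13=4, p_13 = 4*4196362 + 2946315 = 19731763, q_13 = 4*295255 + 207302 = 1388322.
Indeed p_6^2 - 202*q_6^2 = 9865881 - 9865882 = -1, not +1.
Check: 19731763^2 - 202*1388322^2 = 389342471088169 - 389342471088168 = 1, so (x, y) = (19731763, 1388322) solves the equation, and by the theorem it is the least positive solution.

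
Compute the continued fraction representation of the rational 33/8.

Run the Euclidean algorithm on 33 and 8; the successive quotients are the partial quotients a_0, a_1, ... (each step inverts the fractional part left over by the previous one):
  33 = 4*8 + 1, so a_0 = 4.
  8 = 8*1 + 0, so a_1 = 8.
The remainder reaches 0 after 2 divisions, so the expansion has 2 partial quotients, read off in order.

[4; 8]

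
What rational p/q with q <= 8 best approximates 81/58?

Expand x = 81/58 as a continued fraction with the Euclidean algorithm:
  81 = 1*58 + 23, so a_0 = 1.
  58 = 2*23 + 12, so a_1 = 2.
  23 = 1*12 + 11, so a_2 = 1.
  12 = 1*11 + 1, so a_3 = 1.
  11 = 11*1 + 0, so a_4 = 11.
so x = [1; 2, 1, 1, 11].
Convergents (p_i = a_i*p_{i-1} + p_{i-2}, q_i = a_i*q_{i-1} + q_{i-2} with p_{-2}=0, p_{-1}=1, q_{-2}=1, q_{-1}=0), until the denominator exceeds 8:
  i=0: a_0=1, p_0 = 1*1 + 0 = 1, q_0 = 1*0 + 1 = 1.
  i=1: a_1=2, p_1 = 2*1 + 1 = 3, q_1 = 2*1 + 0 = 2.
  i=2: a_2=1, p_2 = 1*3 + 1 = 4, q_2 = 1*2 + 1 = 3.
  i=3: a_3=1, p_3 = 1*4 + 3 = 7, q_3 = 1*3 + 2 = 5.
  i=4: a_4=11, p_4 = 11*7 + 4 = 81, q_4 = 11*5 + 3 = 58.
q_4 = 58 > 8, so the last convergent with denominator <= 8 is p_3/q_3 = 7/5.
The closest fraction with denominator <= 8 is either p_3/q_3 or the intermediate fraction (k*p_3 + p_2)/(k*q_3 + q_2) with the largest k >= 1 whose denominator stays <= 8; these approach x as k grows, and every other convergent or intermediate fraction in range is farther away.
Largest k: floor((8 - q_2)/q_3) = floor((8 - 3)/5) = 1.
That gives (1*7 + 4)/(1*5 + 3) = 11/8.
Compare the errors: |x - 7/5| = |81*5 - 7*58|/(58*5) = 1/290, and |x - 11/8| = |81*8 - 11*58|/(58*8) = 10/464.
Cross-multiplying, 1*464 = 464 < 2900 = 10*290, so 1/290 is smaller: the convergent 7/5 is closer to x than 11/8.

7/5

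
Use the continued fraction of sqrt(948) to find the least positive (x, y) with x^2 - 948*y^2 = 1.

(x, y) = (228151, 7410)

First expand sqrt(948) as a continued fraction. With x_i = (sqrt(948) + m_i)/d_i and (m_0, d_0) = (0, 1): a_0 = floor(sqrt(948)) = 30, since 30^2 = 900 <= 948 < 961 = 31^2.
Iterate m_{i+1} = d_i*a_i - m_i, d_{i+1} = (948 - m_{i+1}^2)/d_i, a_{i+1} = floor((a_0 + m_{i+1})/d_{i+1}):
  m_1 = 1*30 - 0 = 30, d_1 = (948 - 30^2)/1 = 48/1 = 48, a_1 = floor((30 + 30)/48) = 1.
  m_2 = 48*1 - 30 = 18, d_2 = (948 - 18^2)/48 = 624/48 = 13, a_2 = floor((30 + 18)/13) = 3.
  m_3 = 13*3 - 18 = 21, d_3 = (948 - 21^2)/13 = 507/13 = 39, a_3 = floor((30 + 21)/39) = 1.
  m_4 = 39*1 - 21 = 18, d_4 = (948 - 18^2)/39 = 624/39 = 16, a_4 = floor((30 + 18)/16) = 3.
  m_5 = 16*3 - 18 = 30, d_5 = (948 - 30^2)/16 = 48/16 = 3, a_5 = floor((30 + 30)/3) = 20.
  m_6 = 3*20 - 30 = 30, d_6 = (948 - 30^2)/3 = 48/3 = 16, a_6 = floor((30 + 30)/16) = 3.
  m_7 = 16*3 - 30 = 18, d_7 = (948 - 18^2)/16 = 624/16 = 39, a_7 = floor((30 + 18)/39) = 1.
  m_8 = 39*1 - 18 = 21, d_8 = (948 - 21^2)/39 = 507/39 = 13, a_8 = floor((30 + 21)/13) = 3.
  m_9 = 13*3 - 21 = 18, d_9 = (948 - 18^2)/13 = 624/13 = 48, a_9 = floor((30 + 18)/48) = 1.
  m_10 = 48*1 - 18 = 30, d_10 = (948 - 30^2)/48 = 48/48 = 1, a_10 = floor((30 + 30)/1) = 60.
  m_11 = 1*60 - 30 = 30, d_11 = (948 - 30^2)/1 = 48/1 = 48: (m_11, d_11) = (m_1, d_1) = (30, 48), so from here the quotients repeat a_1, ..., a_10; the period length is 10.
So sqrt(948) = [30; (1, 3, 1, 3, 20, 3, 1, 3, 1, 60)] with period length k = 10.
k is even, so the fundamental solution of x^2 - 948y^2 = 1 is (p_{k-1}, q_{k-1}) = (p_9, q_9); compute convergents through index 9.
Convergents (p_i = a_i*p_{i-1} + p_{i-2}, q_i = a_i*q_{i-1} + q_{i-2} with p_{-2}=0, p_{-1}=1, q_{-2}=1, q_{-1}=0):
  i=0: a_0=30, p_0 = 30*1 + 0 = 30, q_0 = 30*0 + 1 = 1.
  i=1: a_1=1, p_1 = 1*30 + 1 = 31, q_1 = 1*1 + 0 = 1.
  i=2: a_2=3, p_2 = 3*31 + 30 = 123, q_2 = 3*1 + 1 = 4.
  i=3: a_3=1, p_3 = 1*123 + 31 = 154, q_3 = 1*4 + 1 = 5.
  i=4: a_4=3, p_4 = 3*154 + 123 = 585, q_4 = 3*5 + 4 = 19.
  i=5: a_5=20, p_5 = 20*585 + 154 = 11854, q_5 = 20*19 + 5 = 385.
  i=6: a_6=3, p_6 = 3*11854 + 585 = 36147, q_6 = 3*385 + 19 = 1174.
  i=7: a_7=1, p_7 = 1*36147 + 11854 = 48001, q_7 = 1*1174 + 385 = 1559.
  i=8: a_8=3, p_8 = 3*48001 + 36147 = 180150, q_8 = 3*1559 + 1174 = 5851.
  i=9: a_9=1, p_9 = 1*180150 + 48001 = 228151, q_9 = 1*5851 + 1559 = 7410.
Check: 228151^2 - 948*7410^2 = 52052878801 - 52052878800 = 1, so (x, y) = (228151, 7410) solves the equation, and by the theorem it is the least positive solution.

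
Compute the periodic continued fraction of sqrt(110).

Write x_i = (sqrt(110) + m_i)/d_i with (m_0, d_0) = (0, 1). a_0 = floor(sqrt(110)) = 10, since 10^2 = 100 <= 110 < 121 = 11^2.
Iterate m_{i+1} = d_i*a_i - m_i, d_{i+1} = (110 - m_{i+1}^2)/d_i, a_{i+1} = floor((a_0 + m_{i+1})/d_{i+1}):
  m_1 = 1*10 - 0 = 10, d_1 = (110 - 10^2)/1 = 10/1 = 10, a_1 = floor((10 + 10)/10) = 2.
  m_2 = 10*2 - 10 = 10, d_2 = (110 - 10^2)/10 = 10/10 = 1, a_2 = floor((10 + 10)/1) = 20.
  m_3 = 1*20 - 10 = 10, d_3 = (110 - 10^2)/1 = 10/1 = 10: (m_3, d_3) = (m_1, d_1) = (10, 10), so from here the quotients repeat a_1, a_2; the period length is 2.
Hence the expansion of sqrt(110) is a_0 = 10 followed by the repeating block 2, 20 (period 2).

[10; (2, 20)]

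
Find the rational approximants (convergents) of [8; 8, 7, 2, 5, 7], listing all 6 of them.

8/1, 65/8, 463/57, 991/122, 5418/667, 38917/4791

Using the convergent recurrence p_i = a_i*p_{i-1} + p_{i-2}, q_i = a_i*q_{i-1} + q_{i-2} with p_{-2}=0, p_{-1}=1, q_{-2}=1, q_{-1}=0:
  i=0: a_0=8, p_0 = 8*1 + 0 = 8, q_0 = 8*0 + 1 = 1.
  i=1: a_1=8, p_1 = 8*8 + 1 = 65, q_1 = 8*1 + 0 = 8.
  i=2: a_2=7, p_2 = 7*65 + 8 = 463, q_2 = 7*8 + 1 = 57.
  i=3: a_3=2, p_3 = 2*463 + 65 = 991, q_3 = 2*57 + 8 = 122.
  i=4: a_4=5, p_4 = 5*991 + 463 = 5418, q_4 = 5*122 + 57 = 667.
  i=5: a_5=7, p_5 = 7*5418 + 991 = 38917, q_5 = 7*667 + 122 = 4791.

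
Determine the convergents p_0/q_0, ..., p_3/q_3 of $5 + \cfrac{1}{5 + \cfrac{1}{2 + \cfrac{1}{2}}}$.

5/1, 26/5, 57/11, 140/27

Using the convergent recurrence p_i = a_i*p_{i-1} + p_{i-2}, q_i = a_i*q_{i-1} + q_{i-2} with p_{-2}=0, p_{-1}=1, q_{-2}=1, q_{-1}=0:
  i=0: a_0=5, p_0 = 5*1 + 0 = 5, q_0 = 5*0 + 1 = 1.
  i=1: a_1=5, p_1 = 5*5 + 1 = 26, q_1 = 5*1 + 0 = 5.
  i=2: a_2=2, p_2 = 2*26 + 5 = 57, q_2 = 2*5 + 1 = 11.
  i=3: a_3=2, p_3 = 2*57 + 26 = 140, q_3 = 2*11 + 5 = 27.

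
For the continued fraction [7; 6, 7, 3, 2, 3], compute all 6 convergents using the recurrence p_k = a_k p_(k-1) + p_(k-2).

7/1, 43/6, 308/43, 967/135, 2242/313, 7693/1074

Using the convergent recurrence p_i = a_i*p_{i-1} + p_{i-2}, q_i = a_i*q_{i-1} + q_{i-2} with p_{-2}=0, p_{-1}=1, q_{-2}=1, q_{-1}=0:
  i=0: a_0=7, p_0 = 7*1 + 0 = 7, q_0 = 7*0 + 1 = 1.
  i=1: a_1=6, p_1 = 6*7 + 1 = 43, q_1 = 6*1 + 0 = 6.
  i=2: a_2=7, p_2 = 7*43 + 7 = 308, q_2 = 7*6 + 1 = 43.
  i=3: a_3=3, p_3 = 3*308 + 43 = 967, q_3 = 3*43 + 6 = 135.
  i=4: a_4=2, p_4 = 2*967 + 308 = 2242, q_4 = 2*135 + 43 = 313.
  i=5: a_5=3, p_5 = 3*2242 + 967 = 7693, q_5 = 3*313 + 135 = 1074.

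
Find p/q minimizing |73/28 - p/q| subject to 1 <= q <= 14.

Expand x = 73/28 as a continued fraction with the Euclidean algorithm:
  73 = 2*28 + 17, so a_0 = 2.
  28 = 1*17 + 11, so a_1 = 1.
  17 = 1*11 + 6, so a_2 = 1.
  11 = 1*6 + 5, so a_3 = 1.
  6 = 1*5 + 1, so a_4 = 1.
  5 = 5*1 + 0, so a_5 = 5.
so x = [2; 1, 1, 1, 1, 5].
Convergents (p_i = a_i*p_{i-1} + p_{i-2}, q_i = a_i*q_{i-1} + q_{i-2} with p_{-2}=0, p_{-1}=1, q_{-2}=1, q_{-1}=0), until the denominator exceeds 14:
  i=0: a_0=2, p_0 = 2*1 + 0 = 2, q_0 = 2*0 + 1 = 1.
  i=1: a_1=1, p_1 = 1*2 + 1 = 3, q_1 = 1*1 + 0 = 1.
  i=2: a_2=1, p_2 = 1*3 + 2 = 5, q_2 = 1*1 + 1 = 2.
  i=3: a_3=1, p_3 = 1*5 + 3 = 8, q_3 = 1*2 + 1 = 3.
  i=4: a_4=1, p_4 = 1*8 + 5 = 13, q_4 = 1*3 + 2 = 5.
  i=5: a_5=5, p_5 = 5*13 + 8 = 73, q_5 = 5*5 + 3 = 28.
q_5 = 28 > 14, so the last convergent with denominator <= 14 is p_4/q_4 = 13/5.
The closest fraction with denominator <= 14 is either p_4/q_4 or the intermediate fraction (k*p_4 + p_3)/(k*q_4 + q_3) with the largest k >= 1 whose denominator stays <= 14; these approach x as k grows, and every other convergent or intermediate fraction in range is farther away.
Largest k: floor((14 - q_3)/q_4) = floor((14 - 3)/5) = 2.
That gives (2*13 + 8)/(2*5 + 3) = 34/13.
Compare the errors: |x - 13/5| = |73*5 - 13*28|/(28*5) = 1/140, and |x - 34/13| = |73*13 - 34*28|/(28*13) = 3/364.
Cross-multiplying, 1*364 = 364 < 420 = 3*140, so 1/140 is smaller: the convergent 13/5 is closer to x than 34/13.

13/5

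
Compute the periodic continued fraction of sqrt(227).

[15; (15, 30)]

Write x_i = (sqrt(227) + m_i)/d_i with (m_0, d_0) = (0, 1). a_0 = floor(sqrt(227)) = 15, since 15^2 = 225 <= 227 < 256 = 16^2.
Iterate m_{i+1} = d_i*a_i - m_i, d_{i+1} = (227 - m_{i+1}^2)/d_i, a_{i+1} = floor((a_0 + m_{i+1})/d_{i+1}):
  m_1 = 1*15 - 0 = 15, d_1 = (227 - 15^2)/1 = 2/1 = 2, a_1 = floor((15 + 15)/2) = 15.
  m_2 = 2*15 - 15 = 15, d_2 = (227 - 15^2)/2 = 2/2 = 1, a_2 = floor((15 + 15)/1) = 30.
  m_3 = 1*30 - 15 = 15, d_3 = (227 - 15^2)/1 = 2/1 = 2: (m_3, d_3) = (m_1, d_1) = (15, 2), so from here the quotients repeat a_1, a_2; the period length is 2.
Hence the expansion of sqrt(227) is a_0 = 15 followed by the repeating block 15, 30 (period 2).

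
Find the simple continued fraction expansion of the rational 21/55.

[0; 2, 1, 1, 1, 1, 1, 2]

Run the Euclidean algorithm on 21 and 55; the successive quotients are the partial quotients a_0, a_1, ... (each step inverts the fractional part left over by the previous one):
  21 = 0*55 + 21, so a_0 = 0.
  55 = 2*21 + 13, so a_1 = 2.
  21 = 1*13 + 8, so a_2 = 1.
  13 = 1*8 + 5, so a_3 = 1.
  8 = 1*5 + 3, so a_4 = 1.
  5 = 1*3 + 2, so a_5 = 1.
  3 = 1*2 + 1, so a_6 = 1.
  2 = 2*1 + 0, so a_7 = 2.
The remainder reaches 0 after 8 divisions, so the expansion has 8 partial quotients, read off in order.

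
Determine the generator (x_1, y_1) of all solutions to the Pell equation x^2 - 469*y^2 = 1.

(x, y) = (137215, 6336)

First expand sqrt(469) as a continued fraction. With x_i = (sqrt(469) + m_i)/d_i and (m_0, d_0) = (0, 1): a_0 = floor(sqrt(469)) = 21, since 21^2 = 441 <= 469 < 484 = 22^2.
Iterate m_{i+1} = d_i*a_i - m_i, d_{i+1} = (469 - m_{i+1}^2)/d_i, a_{i+1} = floor((a_0 + m_{i+1})/d_{i+1}):
  m_1 = 1*21 - 0 = 21, d_1 = (469 - 21^2)/1 = 28/1 = 28, a_1 = floor((21 + 21)/28) = 1.
  m_2 = 28*1 - 21 = 7, d_2 = (469 - 7^2)/28 = 420/28 = 15, a_2 = floor((21 + 7)/15) = 1.
  m_3 = 15*1 - 7 = 8, d_3 = (469 - 8^2)/15 = 405/15 = 27, a_3 = floor((21 + 8)/27) = 1.
  m_4 = 27*1 - 8 = 19, d_4 = (469 - 19^2)/27 = 108/27 = 4, a_4 = floor((21 + 19)/4) = 10.
  m_5 = 4*10 - 19 = 21, d_5 = (469 - 21^2)/4 = 28/4 = 7, a_5 = floor((21 + 21)/7) = 6.
  m_6 = 7*6 - 21 = 21, d_6 = (469 - 21^2)/7 = 28/7 = 4, a_6 = floor((21 + 21)/4) = 10.
  m_7 = 4*10 - 21 = 19, d_7 = (469 - 19^2)/4 = 108/4 = 27, a_7 = floor((21 + 19)/27) = 1.
  m_8 = 27*1 - 19 = 8, d_8 = (469 - 8^2)/27 = 405/27 = 15, a_8 = floor((21 + 8)/15) = 1.
  m_9 = 15*1 - 8 = 7, d_9 = (469 - 7^2)/15 = 420/15 = 28, a_9 = floor((21 + 7)/28) = 1.
  m_10 = 28*1 - 7 = 21, d_10 = (469 - 21^2)/28 = 28/28 = 1, a_10 = floor((21 + 21)/1) = 42.
  m_11 = 1*42 - 21 = 21, d_11 = (469 - 21^2)/1 = 28/1 = 28: (m_11, d_11) = (m_1, d_1) = (21, 28), so from here the quotients repeat a_1, ..., a_10; the period length is 10.
So sqrt(469) = [21; (1, 1, 1, 10, 6, 10, 1, 1, 1, 42)] with period length k = 10.
k is even, so the fundamental solution of x^2 - 469y^2 = 1 is (p_{k-1}, q_{k-1}) = (p_9, q_9); compute convergents through index 9.
Convergents (p_i = a_i*p_{i-1} + p_{i-2}, q_i = a_i*q_{i-1} + q_{i-2} with p_{-2}=0, p_{-1}=1, q_{-2}=1, q_{-1}=0):
  i=0: a_0=21, p_0 = 21*1 + 0 = 21, q_0 = 21*0 + 1 = 1.
  i=1: a_1=1, p_1 = 1*21 + 1 = 22, q_1 = 1*1 + 0 = 1.
  i=2: a_2=1, p_2 = 1*22 + 21 = 43, q_2 = 1*1 + 1 = 2.
  i=3: a_3=1, p_3 = 1*43 + 22 = 65, q_3 = 1*2 + 1 = 3.
  i=4: a_4=10, p_4 = 10*65 + 43 = 693, q_4 = 10*3 + 2 = 32.
  i=5: a_5=6, p_5 = 6*693 + 65 = 4223, q_5 = 6*32 + 3 = 195.
  i=6: a_6=10, p_6 = 10*4223 + 693 = 42923, q_6 = 10*195 + 32 = 1982.
  i=7: a_7=1, p_7 = 1*42923 + 4223 = 47146, q_7 = 1*1982 + 195 = 2177.
  i=8: a_8=1, p_8 = 1*47146 + 42923 = 90069, q_8 = 1*2177 + 1982 = 4159.
  i=9: a_9=1, p_9 = 1*90069 + 47146 = 137215, q_9 = 1*4159 + 2177 = 6336.
Check: 137215^2 - 469*6336^2 = 18827956225 - 18827956224 = 1, so (x, y) = (137215, 6336) solves the equation, and by the theorem it is the least positive solution.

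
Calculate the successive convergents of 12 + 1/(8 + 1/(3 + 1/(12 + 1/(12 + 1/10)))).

Using the convergent recurrence p_i = a_i*p_{i-1} + p_{i-2}, q_i = a_i*q_{i-1} + q_{i-2} with p_{-2}=0, p_{-1}=1, q_{-2}=1, q_{-1}=0:
  i=0: a_0=12, p_0 = 12*1 + 0 = 12, q_0 = 12*0 + 1 = 1.
  i=1: a_1=8, p_1 = 8*12 + 1 = 97, q_1 = 8*1 + 0 = 8.
  i=2: a_2=3, p_2 = 3*97 + 12 = 303, q_2 = 3*8 + 1 = 25.
  i=3: a_3=12, p_3 = 12*303 + 97 = 3733, q_3 = 12*25 + 8 = 308.
  i=4: a_4=12, p_4 = 12*3733 + 303 = 45099, q_4 = 12*308 + 25 = 3721.
  i=5: a_5=10, p_5 = 10*45099 + 3733 = 454723, q_5 = 10*3721 + 308 = 37518.

12/1, 97/8, 303/25, 3733/308, 45099/3721, 454723/37518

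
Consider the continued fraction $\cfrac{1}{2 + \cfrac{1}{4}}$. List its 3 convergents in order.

0/1, 1/2, 4/9

Using the convergent recurrence p_i = a_i*p_{i-1} + p_{i-2}, q_i = a_i*q_{i-1} + q_{i-2} with p_{-2}=0, p_{-1}=1, q_{-2}=1, q_{-1}=0:
  i=0: a_0=0, p_0 = 0*1 + 0 = 0, q_0 = 0*0 + 1 = 1.
  i=1: a_1=2, p_1 = 2*0 + 1 = 1, q_1 = 2*1 + 0 = 2.
  i=2: a_2=4, p_2 = 4*1 + 0 = 4, q_2 = 4*2 + 1 = 9.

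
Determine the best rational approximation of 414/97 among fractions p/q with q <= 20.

Expand x = 414/97 as a continued fraction with the Euclidean algorithm:
  414 = 4*97 + 26, so a_0 = 4.
  97 = 3*26 + 19, so a_1 = 3.
  26 = 1*19 + 7, so a_2 = 1.
  19 = 2*7 + 5, so a_3 = 2.
  7 = 1*5 + 2, so a_4 = 1.
  5 = 2*2 + 1, so a_5 = 2.
  2 = 2*1 + 0, so a_6 = 2.
so x = [4; 3, 1, 2, 1, 2, 2].
Convergents (p_i = a_i*p_{i-1} + p_{i-2}, q_i = a_i*q_{i-1} + q_{i-2} with p_{-2}=0, p_{-1}=1, q_{-2}=1, q_{-1}=0), until the denominator exceeds 20:
  i=0: a_0=4, p_0 = 4*1 + 0 = 4, q_0 = 4*0 + 1 = 1.
  i=1: a_1=3, p_1 = 3*4 + 1 = 13, q_1 = 3*1 + 0 = 3.
  i=2: a_2=1, p_2 = 1*13 + 4 = 17, q_2 = 1*3 + 1 = 4.
  i=3: a_3=2, p_3 = 2*17 + 13 = 47, q_3 = 2*4 + 3 = 11.
  i=4: a_4=1, p_4 = 1*47 + 17 = 64, q_4 = 1*11 + 4 = 15.
  i=5: a_5=2, p_5 = 2*64 + 47 = 175, q_5 = 2*15 + 11 = 41.
q_5 = 41 > 20, so the last convergent with denominator <= 20 is p_4/q_4 = 64/15.
The closest fraction with denominator <= 20 is either p_4/q_4 or the intermediate fraction (k*p_4 + p_3)/(k*q_4 + q_3) with the largest k >= 1 whose denominator stays <= 20; these approach x as k grows, and every other convergent or intermediate fraction in range is farther away.
Largest k: floor((20 - q_3)/q_4) = floor((20 - 11)/15) = 0.
Since k = 0, no intermediate fraction beyond p_4/q_4 has denominator <= 20, so the convergent 64/15 is the closest (its error is |414*15 - 64*97|/(97*15) = 2/1455).

64/15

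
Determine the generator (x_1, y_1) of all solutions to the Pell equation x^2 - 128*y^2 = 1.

First expand sqrt(128) as a continued fraction. With x_i = (sqrt(128) + m_i)/d_i and (m_0, d_0) = (0, 1): a_0 = floor(sqrt(128)) = 11, since 11^2 = 121 <= 128 < 144 = 12^2.
Iterate m_{i+1} = d_i*a_i - m_i, d_{i+1} = (128 - m_{i+1}^2)/d_i, a_{i+1} = floor((a_0 + m_{i+1})/d_{i+1}):
  m_1 = 1*11 - 0 = 11, d_1 = (128 - 11^2)/1 = 7/1 = 7, a_1 = floor((11 + 11)/7) = 3.
  m_2 = 7*3 - 11 = 10, d_2 = (128 - 10^2)/7 = 28/7 = 4, a_2 = floor((11 + 10)/4) = 5.
  m_3 = 4*5 - 10 = 10, d_3 = (128 - 10^2)/4 = 28/4 = 7, a_3 = floor((11 + 10)/7) = 3.
  m_4 = 7*3 - 10 = 11, d_4 = (128 - 11^2)/7 = 7/7 = 1, a_4 = floor((11 + 11)/1) = 22.
  m_5 = 1*22 - 11 = 11, d_5 = (128 - 11^2)/1 = 7/1 = 7: (m_5, d_5) = (m_1, d_1) = (11, 7), so from here the quotients repeat a_1, ..., a_4; the period length is 4.
So sqrt(128) = [11; (3, 5, 3, 22)] with period length k = 4.
k is even, so the fundamental solution of x^2 - 128y^2 = 1 is (p_{k-1}, q_{k-1}) = (p_3, q_3); compute convergents through index 3.
Convergents (p_i = a_i*p_{i-1} + p_{i-2}, q_i = a_i*q_{i-1} + q_{i-2} with p_{-2}=0, p_{-1}=1, q_{-2}=1, q_{-1}=0):
  i=0: a_0=11, p_0 = 11*1 + 0 = 11, q_0 = 11*0 + 1 = 1.
  i=1: a_1=3, p_1 = 3*11 + 1 = 34, q_1 = 3*1 + 0 = 3.
  i=2: a_2=5, p_2 = 5*34 + 11 = 181, q_2 = 5*3 + 1 = 16.
  i=3: a_3=3, p_3 = 3*181 + 34 = 577, q_3 = 3*16 + 3 = 51.
Check: 577^2 - 128*51^2 = 332929 - 332928 = 1, so (x, y) = (577, 51) solves the equation, and by the theorem it is the least positive solution.

(x, y) = (577, 51)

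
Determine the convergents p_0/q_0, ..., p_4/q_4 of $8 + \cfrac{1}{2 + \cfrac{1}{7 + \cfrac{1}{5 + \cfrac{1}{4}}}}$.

8/1, 17/2, 127/15, 652/77, 2735/323

Using the convergent recurrence p_i = a_i*p_{i-1} + p_{i-2}, q_i = a_i*q_{i-1} + q_{i-2} with p_{-2}=0, p_{-1}=1, q_{-2}=1, q_{-1}=0:
  i=0: a_0=8, p_0 = 8*1 + 0 = 8, q_0 = 8*0 + 1 = 1.
  i=1: a_1=2, p_1 = 2*8 + 1 = 17, q_1 = 2*1 + 0 = 2.
  i=2: a_2=7, p_2 = 7*17 + 8 = 127, q_2 = 7*2 + 1 = 15.
  i=3: a_3=5, p_3 = 5*127 + 17 = 652, q_3 = 5*15 + 2 = 77.
  i=4: a_4=4, p_4 = 4*652 + 127 = 2735, q_4 = 4*77 + 15 = 323.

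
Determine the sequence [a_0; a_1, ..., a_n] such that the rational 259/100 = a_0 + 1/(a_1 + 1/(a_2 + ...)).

[2; 1, 1, 2, 3, 1, 1, 2]

Run the Euclidean algorithm on 259 and 100; the successive quotients are the partial quotients a_0, a_1, ... (each step inverts the fractional part left over by the previous one):
  259 = 2*100 + 59, so a_0 = 2.
  100 = 1*59 + 41, so a_1 = 1.
  59 = 1*41 + 18, so a_2 = 1.
  41 = 2*18 + 5, so a_3 = 2.
  18 = 3*5 + 3, so a_4 = 3.
  5 = 1*3 + 2, so a_5 = 1.
  3 = 1*2 + 1, so a_6 = 1.
  2 = 2*1 + 0, so a_7 = 2.
The remainder reaches 0 after 8 divisions, so the expansion has 8 partial quotients, read off in order.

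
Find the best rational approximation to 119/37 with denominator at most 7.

16/5

Expand x = 119/37 as a continued fraction with the Euclidean algorithm:
  119 = 3*37 + 8, so a_0 = 3.
  37 = 4*8 + 5, so a_1 = 4.
  8 = 1*5 + 3, so a_2 = 1.
  5 = 1*3 + 2, so a_3 = 1.
  3 = 1*2 + 1, so a_4 = 1.
  2 = 2*1 + 0, so a_5 = 2.
so x = [3; 4, 1, 1, 1, 2].
Convergents (p_i = a_i*p_{i-1} + p_{i-2}, q_i = a_i*q_{i-1} + q_{i-2} with p_{-2}=0, p_{-1}=1, q_{-2}=1, q_{-1}=0), until the denominator exceeds 7:
  i=0: a_0=3, p_0 = 3*1 + 0 = 3, q_0 = 3*0 + 1 = 1.
  i=1: a_1=4, p_1 = 4*3 + 1 = 13, q_1 = 4*1 + 0 = 4.
  i=2: a_2=1, p_2 = 1*13 + 3 = 16, q_2 = 1*4 + 1 = 5.
  i=3: a_3=1, p_3 = 1*16 + 13 = 29, q_3 = 1*5 + 4 = 9.
q_3 = 9 > 7, so the last convergent with denominator <= 7 is p_2/q_2 = 16/5.
The closest fraction with denominator <= 7 is either p_2/q_2 or the intermediate fraction (k*p_2 + p_1)/(k*q_2 + q_1) with the largest k >= 1 whose denominator stays <= 7; these approach x as k grows, and every other convergent or intermediate fraction in range is farther away.
Largest k: floor((7 - q_1)/q_2) = floor((7 - 4)/5) = 0.
Since k = 0, no intermediate fraction beyond p_2/q_2 has denominator <= 7, so the convergent 16/5 is the closest (its error is |119*5 - 16*37|/(37*5) = 3/185).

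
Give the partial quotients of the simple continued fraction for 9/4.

Run the Euclidean algorithm on 9 and 4; the successive quotients are the partial quotients a_0, a_1, ... (each step inverts the fractional part left over by the previous one):
  9 = 2*4 + 1, so a_0 = 2.
  4 = 4*1 + 0, so a_1 = 4.
The remainder reaches 0 after 2 divisions, so the expansion has 2 partial quotients, read off in order.

[2; 4]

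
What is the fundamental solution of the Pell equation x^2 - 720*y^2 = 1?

First expand sqrt(720) as a continued fraction. With x_i = (sqrt(720) + m_i)/d_i and (m_0, d_0) = (0, 1): a_0 = floor(sqrt(720)) = 26, since 26^2 = 676 <= 720 < 729 = 27^2.
Iterate m_{i+1} = d_i*a_i - m_i, d_{i+1} = (720 - m_{i+1}^2)/d_i, a_{i+1} = floor((a_0 + m_{i+1})/d_{i+1}):
  m_1 = 1*26 - 0 = 26, d_1 = (720 - 26^2)/1 = 44/1 = 44, a_1 = floor((26 + 26)/44) = 1.
  m_2 = 44*1 - 26 = 18, d_2 = (720 - 18^2)/44 = 396/44 = 9, a_2 = floor((26 + 18)/9) = 4.
  m_3 = 9*4 - 18 = 18, d_3 = (720 - 18^2)/9 = 396/9 = 44, a_3 = floor((26 + 18)/44) = 1.
  m_4 = 44*1 - 18 = 26, d_4 = (720 - 26^2)/44 = 44/44 = 1, a_4 = floor((26 + 26)/1) = 52.
  m_5 = 1*52 - 26 = 26, d_5 = (720 - 26^2)/1 = 44/1 = 44: (m_5, d_5) = (m_1, d_1) = (26, 44), so from here the quotients repeat a_1, ..., a_4; the period length is 4.
So sqrt(720) = [26; (1, 4, 1, 52)] with period length k = 4.
k is even, so the fundamental solution of x^2 - 720y^2 = 1 is (p_{k-1}, q_{k-1}) = (p_3, q_3); compute convergents through index 3.
Convergents (p_i = a_i*p_{i-1} + p_{i-2}, q_i = a_i*q_{i-1} + q_{i-2} with p_{-2}=0, p_{-1}=1, q_{-2}=1, q_{-1}=0):
  i=0: a_0=26, p_0 = 26*1 + 0 = 26, q_0 = 26*0 + 1 = 1.
  i=1: a_1=1, p_1 = 1*26 + 1 = 27, q_1 = 1*1 + 0 = 1.
  i=2: a_2=4, p_2 = 4*27 + 26 = 134, q_2 = 4*1 + 1 = 5.
  i=3: a_3=1, p_3 = 1*134 + 27 = 161, q_3 = 1*5 + 1 = 6.
Check: 161^2 - 720*6^2 = 25921 - 25920 = 1, so (x, y) = (161, 6) solves the equation, and by the theorem it is the least positive solution.

(x, y) = (161, 6)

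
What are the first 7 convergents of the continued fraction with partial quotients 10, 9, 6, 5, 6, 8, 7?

10/1, 91/9, 556/55, 2871/284, 17782/1759, 145127/14356, 1033671/102251

Using the convergent recurrence p_i = a_i*p_{i-1} + p_{i-2}, q_i = a_i*q_{i-1} + q_{i-2} with p_{-2}=0, p_{-1}=1, q_{-2}=1, q_{-1}=0:
  i=0: a_0=10, p_0 = 10*1 + 0 = 10, q_0 = 10*0 + 1 = 1.
  i=1: a_1=9, p_1 = 9*10 + 1 = 91, q_1 = 9*1 + 0 = 9.
  i=2: a_2=6, p_2 = 6*91 + 10 = 556, q_2 = 6*9 + 1 = 55.
  i=3: a_3=5, p_3 = 5*556 + 91 = 2871, q_3 = 5*55 + 9 = 284.
  i=4: a_4=6, p_4 = 6*2871 + 556 = 17782, q_4 = 6*284 + 55 = 1759.
  i=5: a_5=8, p_5 = 8*17782 + 2871 = 145127, q_5 = 8*1759 + 284 = 14356.
  i=6: a_6=7, p_6 = 7*145127 + 17782 = 1033671, q_6 = 7*14356 + 1759 = 102251.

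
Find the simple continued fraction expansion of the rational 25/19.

[1; 3, 6]

Run the Euclidean algorithm on 25 and 19; the successive quotients are the partial quotients a_0, a_1, ... (each step inverts the fractional part left over by the previous one):
  25 = 1*19 + 6, so a_0 = 1.
  19 = 3*6 + 1, so a_1 = 3.
  6 = 6*1 + 0, so a_2 = 6.
The remainder reaches 0 after 3 divisions, so the expansion has 3 partial quotients, read off in order.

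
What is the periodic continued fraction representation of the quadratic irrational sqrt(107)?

[10; (2, 1, 9, 1, 2, 20)]

Write x_i = (sqrt(107) + m_i)/d_i with (m_0, d_0) = (0, 1). a_0 = floor(sqrt(107)) = 10, since 10^2 = 100 <= 107 < 121 = 11^2.
Iterate m_{i+1} = d_i*a_i - m_i, d_{i+1} = (107 - m_{i+1}^2)/d_i, a_{i+1} = floor((a_0 + m_{i+1})/d_{i+1}):
  m_1 = 1*10 - 0 = 10, d_1 = (107 - 10^2)/1 = 7/1 = 7, a_1 = floor((10 + 10)/7) = 2.
  m_2 = 7*2 - 10 = 4, d_2 = (107 - 4^2)/7 = 91/7 = 13, a_2 = floor((10 + 4)/13) = 1.
  m_3 = 13*1 - 4 = 9, d_3 = (107 - 9^2)/13 = 26/13 = 2, a_3 = floor((10 + 9)/2) = 9.
  m_4 = 2*9 - 9 = 9, d_4 = (107 - 9^2)/2 = 26/2 = 13, a_4 = floor((10 + 9)/13) = 1.
  m_5 = 13*1 - 9 = 4, d_5 = (107 - 4^2)/13 = 91/13 = 7, a_5 = floor((10 + 4)/7) = 2.
  m_6 = 7*2 - 4 = 10, d_6 = (107 - 10^2)/7 = 7/7 = 1, a_6 = floor((10 + 10)/1) = 20.
  m_7 = 1*20 - 10 = 10, d_7 = (107 - 10^2)/1 = 7/1 = 7: (m_7, d_7) = (m_1, d_1) = (10, 7), so from here the quotients repeat a_1, ..., a_6; the period length is 6.
Hence the expansion of sqrt(107) is a_0 = 10 followed by the repeating block 2, 1, 9, 1, 2, 20 (period 6).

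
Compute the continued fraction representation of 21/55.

Run the Euclidean algorithm on 21 and 55; the successive quotients are the partial quotients a_0, a_1, ... (each step inverts the fractional part left over by the previous one):
  21 = 0*55 + 21, so a_0 = 0.
  55 = 2*21 + 13, so a_1 = 2.
  21 = 1*13 + 8, so a_2 = 1.
  13 = 1*8 + 5, so a_3 = 1.
  8 = 1*5 + 3, so a_4 = 1.
  5 = 1*3 + 2, so a_5 = 1.
  3 = 1*2 + 1, so a_6 = 1.
  2 = 2*1 + 0, so a_7 = 2.
The remainder reaches 0 after 8 divisions, so the expansion has 8 partial quotients, read off in order.

[0; 2, 1, 1, 1, 1, 1, 2]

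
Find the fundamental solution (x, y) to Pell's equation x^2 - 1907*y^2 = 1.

(x, y) = (17162, 393)

First expand sqrt(1907) as a continued fraction. With x_i = (sqrt(1907) + m_i)/d_i and (m_0, d_0) = (0, 1): a_0 = floor(sqrt(1907)) = 43, since 43^2 = 1849 <= 1907 < 1936 = 44^2.
Iterate m_{i+1} = d_i*a_i - m_i, d_{i+1} = (1907 - m_{i+1}^2)/d_i, a_{i+1} = floor((a_0 + m_{i+1})/d_{i+1}):
  m_1 = 1*43 - 0 = 43, d_1 = (1907 - 43^2)/1 = 58/1 = 58, a_1 = floor((43 + 43)/58) = 1.
  m_2 = 58*1 - 43 = 15, d_2 = (1907 - 15^2)/58 = 1682/58 = 29, a_2 = floor((43 + 15)/29) = 2.
  m_3 = 29*2 - 15 = 43, d_3 = (1907 - 43^2)/29 = 58/29 = 2, a_3 = floor((43 + 43)/2) = 43.
  m_4 = 2*43 - 43 = 43, d_4 = (1907 - 43^2)/2 = 58/2 = 29, a_4 = floor((43 + 43)/29) = 2.
  m_5 = 29*2 - 43 = 15, d_5 = (1907 - 15^2)/29 = 1682/29 = 58, a_5 = floor((43 + 15)/58) = 1.
  m_6 = 58*1 - 15 = 43, d_6 = (1907 - 43^2)/58 = 58/58 = 1, a_6 = floor((43 + 43)/1) = 86.
  m_7 = 1*86 - 43 = 43, d_7 = (1907 - 43^2)/1 = 58/1 = 58: (m_7, d_7) = (m_1, d_1) = (43, 58), so from here the quotients repeat a_1, ..., a_6; the period length is 6.
So sqrt(1907) = [43; (1, 2, 43, 2, 1, 86)] with period length k = 6.
k is even, so the fundamental solution of x^2 - 1907y^2 = 1 is (p_{k-1}, q_{k-1}) = (p_5, q_5); compute convergents through index 5.
Convergents (p_i = a_i*p_{i-1} + p_{i-2}, q_i = a_i*q_{i-1} + q_{i-2} with p_{-2}=0, p_{-1}=1, q_{-2}=1, q_{-1}=0):
  i=0: a_0=43, p_0 = 43*1 + 0 = 43, q_0 = 43*0 + 1 = 1.
  i=1: a_1=1, p_1 = 1*43 + 1 = 44, q_1 = 1*1 + 0 = 1.
  i=2: a_2=2, p_2 = 2*44 + 43 = 131, q_2 = 2*1 + 1 = 3.
  i=3: a_3=43, p_3 = 43*131 + 44 = 5677, q_3 = 43*3 + 1 = 130.
  i=4: a_4=2, p_4 = 2*5677 + 131 = 11485, q_4 = 2*130 + 3 = 263.
  i=5: a_5=1, p_5 = 1*11485 + 5677 = 17162, q_5 = 1*263 + 130 = 393.
Check: 17162^2 - 1907*393^2 = 294534244 - 294534243 = 1, so (x, y) = (17162, 393) solves the equation, and by the theorem it is the least positive solution.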